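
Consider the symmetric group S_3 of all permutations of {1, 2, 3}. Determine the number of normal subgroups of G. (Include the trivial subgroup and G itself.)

3

G has 6 subgroups. Checking conjugation-invariance by order — order 1: 1/1 normal; order 2: 0/3 normal; order 3: 1/1 normal; order 6: 1/1 normal.
Total normal subgroups: 3.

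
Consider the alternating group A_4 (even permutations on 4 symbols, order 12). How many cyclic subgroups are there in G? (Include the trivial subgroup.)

A cyclic subgroup of order d is generated by each of its φ(d) elements of order d, so the cyclic subgroups of order d number (#elements of order d)/φ(d).
Cyclic subgroups by order — order 1: 1; order 2: 3; order 3: 4.
Total: 8.

8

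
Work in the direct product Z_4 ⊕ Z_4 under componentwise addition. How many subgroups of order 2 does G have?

|G| = 16 and 2 | 16, so subgroups of order 2 are possible by Lagrange.
The subgroups of order 2 are: {(0,0), (0,2)}; {(0,0), (2,0)}; {(0,0), (2,2)}.
So G has 3 subgroups of order 2.

3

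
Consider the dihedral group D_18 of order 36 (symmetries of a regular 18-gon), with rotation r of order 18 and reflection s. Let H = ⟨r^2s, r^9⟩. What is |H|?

4

|⟨r^2s⟩| = 2 and |⟨r^9⟩| = 2, so |H| is a multiple of lcm(2, 2) = 2 and divides |G| = 36.
Closing under the operation: H = {e, r^9, r^2s, r^11s}, so |H| = 4.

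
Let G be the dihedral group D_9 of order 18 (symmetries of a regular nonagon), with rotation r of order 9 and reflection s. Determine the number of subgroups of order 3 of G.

1

|G| = 18 and 3 | 18, so subgroups of order 3 are possible by Lagrange.
The subgroups of order 3 are: {e, r^3, r^6}.
So G has 1 subgroup of order 3.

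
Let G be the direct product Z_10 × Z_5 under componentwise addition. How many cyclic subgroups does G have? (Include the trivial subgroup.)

A cyclic subgroup of order d is generated by each of its φ(d) elements of order d, so the cyclic subgroups of order d number (#elements of order d)/φ(d).
Cyclic subgroups by order — order 1: 1; order 2: 1; order 5: 6; order 10: 6.
Total: 14.

14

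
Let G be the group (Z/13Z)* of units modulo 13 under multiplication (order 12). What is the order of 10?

6

Compute successive powers of 10 mod 13: 10, 9, 12, 3, 4, 1; 10^6 ≡ 1 (mod 13).
So |⟨10⟩| = 6.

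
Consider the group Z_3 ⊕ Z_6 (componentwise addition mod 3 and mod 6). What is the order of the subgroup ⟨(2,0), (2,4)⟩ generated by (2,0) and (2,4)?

9

|⟨(2,0)⟩| = 3 and |⟨(2,4)⟩| = 3, so |H| is a multiple of lcm(3, 3) = 3 and divides |G| = 18.
Closing under the operation: H = {(0,0), (0,2), (0,4), (1,0), (1,2), (1,4), (2,0), (2,2), (2,4)}, so |H| = 9.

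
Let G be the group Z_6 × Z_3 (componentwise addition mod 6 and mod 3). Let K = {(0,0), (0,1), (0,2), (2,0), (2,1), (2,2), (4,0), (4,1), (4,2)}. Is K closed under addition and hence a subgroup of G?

Yes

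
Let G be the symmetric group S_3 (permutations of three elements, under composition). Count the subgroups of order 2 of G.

|G| = 6 and 2 | 6, so subgroups of order 2 are possible by Lagrange.
The subgroups of order 2 are: {e, (1 2)}; {e, (1 3)}; {e, (2 3)}.
So G has 3 subgroups of order 2.

3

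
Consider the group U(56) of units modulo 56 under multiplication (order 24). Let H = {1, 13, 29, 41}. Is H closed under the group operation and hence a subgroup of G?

Yes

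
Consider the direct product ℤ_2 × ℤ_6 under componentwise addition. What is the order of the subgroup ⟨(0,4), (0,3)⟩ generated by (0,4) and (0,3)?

6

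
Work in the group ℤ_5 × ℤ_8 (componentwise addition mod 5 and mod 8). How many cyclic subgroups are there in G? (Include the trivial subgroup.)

8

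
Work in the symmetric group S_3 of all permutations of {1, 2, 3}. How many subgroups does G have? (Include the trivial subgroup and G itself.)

6

|G| = 6, so by Lagrange every subgroup order divides 6. Divisors: 1, 2, 3, 6.
Subgroups by order — order 1: 1; order 2: 3; order 3: 1; order 6: 1.
Total: 1 + 3 + 1 + 1 = 6.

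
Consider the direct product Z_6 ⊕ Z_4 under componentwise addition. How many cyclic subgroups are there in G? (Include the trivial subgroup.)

12

Each element a generates a cyclic subgroup ⟨a⟩; distinct elements may generate the same one (a cyclic group of order d has φ(d) generators).
Cyclic subgroups by order — order 1: 1; order 2: 3; order 3: 1; order 4: 2; order 6: 3; order 12: 2.
Total: 12.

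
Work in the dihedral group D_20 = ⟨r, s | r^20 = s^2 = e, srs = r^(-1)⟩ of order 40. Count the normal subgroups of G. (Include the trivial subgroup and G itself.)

G has 48 subgroups. Checking conjugation-invariance by order — order 1: 1/1 normal; order 2: 1/21 normal; order 4: 1/11 normal; order 5: 1/1 normal; order 8: 0/5 normal; order 10: 1/5 normal; order 20: 3/3 normal; order 40: 1/1 normal.
Total normal subgroups: 9.

9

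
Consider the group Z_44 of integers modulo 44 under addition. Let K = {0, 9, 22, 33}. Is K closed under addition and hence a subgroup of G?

33 ∈ K but its inverse 11 ∉ K, so K is not a subgroup.

No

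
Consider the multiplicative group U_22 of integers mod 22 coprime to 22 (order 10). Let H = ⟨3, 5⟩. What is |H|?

|⟨3⟩| = 5 and |⟨5⟩| = 5, so |H| is a multiple of lcm(5, 5) = 5 and divides |G| = 10.
Closing under the operation: H = {1, 3, 5, 9, 15}, so |H| = 5.

5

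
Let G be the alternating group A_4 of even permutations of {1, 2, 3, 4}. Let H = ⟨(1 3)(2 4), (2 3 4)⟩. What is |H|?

12

|⟨(1 3)(2 4)⟩| = 2 and |⟨(2 3 4)⟩| = 3, so |H| is a multiple of lcm(2, 3) = 6 and divides |G| = 12.
Closing {(1 3)(2 4), (2 3 4)} under the group operation gives all of G, so |H| = 12.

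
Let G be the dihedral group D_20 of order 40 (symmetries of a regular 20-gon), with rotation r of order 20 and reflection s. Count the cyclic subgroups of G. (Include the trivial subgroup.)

26

Each element a generates a cyclic subgroup ⟨a⟩; distinct elements may generate the same one (a cyclic group of order d has φ(d) generators).
Cyclic subgroups by order — order 1: 1; order 2: 21; order 4: 1; order 5: 1; order 10: 1; order 20: 1.
Total: 26.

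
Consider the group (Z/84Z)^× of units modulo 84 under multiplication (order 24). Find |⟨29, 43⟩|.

|⟨29⟩| = 2 and |⟨43⟩| = 2, so |H| is a multiple of lcm(2, 2) = 2 and divides |G| = 24.
Closing under the operation: H = {1, 29, 43, 71}, so |H| = 4.

4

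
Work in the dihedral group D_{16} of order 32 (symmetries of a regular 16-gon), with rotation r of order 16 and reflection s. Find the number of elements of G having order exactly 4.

The elements of order 4 are: r^4, r^12.
That's 2.

2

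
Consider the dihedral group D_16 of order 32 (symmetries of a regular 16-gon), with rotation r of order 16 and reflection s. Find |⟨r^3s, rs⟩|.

16

|⟨r^3s⟩| = 2 and |⟨rs⟩| = 2, so |H| is a multiple of lcm(2, 2) = 2 and divides |G| = 32.
Closing under the operation: H = {e, r^2, r^4, r^6, r^8, r^10, r^12, r^14, rs, r^3s, r^5s, r^7s, r^9s, r^11s, r^13s, r^15s}, so |H| = 16.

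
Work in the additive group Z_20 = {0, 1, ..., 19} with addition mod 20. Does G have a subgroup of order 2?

Yes

2 | 20. A subgroup of order 2 is {0, 10}.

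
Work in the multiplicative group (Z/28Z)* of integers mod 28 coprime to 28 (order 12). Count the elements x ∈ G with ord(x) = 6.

The elements of order 6 are: 3, 5, 11, 17, 19, 23.
That's 6.

6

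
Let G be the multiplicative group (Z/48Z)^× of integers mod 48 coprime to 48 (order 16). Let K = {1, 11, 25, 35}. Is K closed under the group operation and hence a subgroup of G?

|K| = 4 divides |G| = 16, consistent with Lagrange.
K contains the identity, every element's inverse is in K, and K is closed under ·: it is a subgroup.
In fact K = ⟨11⟩.

Yes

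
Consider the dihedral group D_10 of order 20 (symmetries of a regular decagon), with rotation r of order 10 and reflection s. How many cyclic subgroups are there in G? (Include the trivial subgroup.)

14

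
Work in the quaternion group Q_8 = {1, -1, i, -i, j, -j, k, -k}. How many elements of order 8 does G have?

0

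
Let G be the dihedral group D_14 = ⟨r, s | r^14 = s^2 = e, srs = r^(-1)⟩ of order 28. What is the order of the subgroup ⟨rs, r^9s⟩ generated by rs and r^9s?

|⟨rs⟩| = 2 and |⟨r^9s⟩| = 2, so |H| is a multiple of lcm(2, 2) = 2 and divides |G| = 28.
Closing under the operation: H = {e, r^2, r^4, r^6, r^8, r^10, r^12, rs, r^3s, r^5s, r^7s, r^9s, r^11s, r^13s}, so |H| = 14.

14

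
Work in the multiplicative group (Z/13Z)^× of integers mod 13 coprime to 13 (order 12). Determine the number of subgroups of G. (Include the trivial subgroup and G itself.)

6

|G| = 12, so by Lagrange every subgroup order divides 12. Divisors: 1, 2, 3, 4, 6, 12.
Subgroups by order — order 1: 1; order 2: 1; order 3: 1; order 4: 1; order 6: 1; order 12: 1.
Total: 1 + 1 + 1 + 1 + 1 + 1 = 6.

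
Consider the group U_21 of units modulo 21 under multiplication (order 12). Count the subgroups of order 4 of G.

|G| = 12 and 4 | 12, so subgroups of order 4 are possible by Lagrange.
The subgroups of order 4 are: {1, 8, 13, 20}.
So G has 1 subgroup of order 4.

1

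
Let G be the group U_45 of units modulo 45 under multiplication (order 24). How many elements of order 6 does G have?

The elements of order 6 are: 4, 11, 14, 29, 34, 41.
That's 6.

6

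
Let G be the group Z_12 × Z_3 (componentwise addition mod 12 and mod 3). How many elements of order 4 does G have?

An element (a,b) has order lcm(ord(a), ord(b)); count pairs with lcm equal to 4.
Enumerating gives 2 such elements.

2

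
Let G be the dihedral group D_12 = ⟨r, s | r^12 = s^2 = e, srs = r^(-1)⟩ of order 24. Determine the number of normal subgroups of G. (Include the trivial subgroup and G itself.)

9

G has 34 subgroups. Checking conjugation-invariance by order — order 1: 1/1 normal; order 2: 1/13 normal; order 3: 1/1 normal; order 4: 1/7 normal; order 6: 1/5 normal; order 8: 0/3 normal; order 12: 3/3 normal; order 24: 1/1 normal.
Total normal subgroups: 9.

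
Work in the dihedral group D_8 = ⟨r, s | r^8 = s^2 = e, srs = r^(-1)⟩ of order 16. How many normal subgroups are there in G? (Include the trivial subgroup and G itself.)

G has 19 subgroups. Checking conjugation-invariance by order — order 1: 1/1 normal; order 2: 1/9 normal; order 4: 1/5 normal; order 8: 3/3 normal; order 16: 1/1 normal.
Total normal subgroups: 7.

7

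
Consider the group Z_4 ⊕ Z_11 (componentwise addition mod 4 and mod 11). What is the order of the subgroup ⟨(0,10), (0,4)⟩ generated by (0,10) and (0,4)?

|⟨(0,10)⟩| = 11 and |⟨(0,4)⟩| = 11, so |H| is a multiple of lcm(11, 11) = 11 and divides |G| = 44.
Closing under the operation: H = {(0,0), (0,1), (0,2), (0,3), (0,4), (0,5), (0,6), (0,7), (0,8), (0,9), (0,10)}, so |H| = 11.

11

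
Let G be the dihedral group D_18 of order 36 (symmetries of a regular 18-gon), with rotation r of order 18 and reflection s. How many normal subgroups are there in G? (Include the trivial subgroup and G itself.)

9

G has 45 subgroups. Checking conjugation-invariance by order — order 1: 1/1 normal; order 2: 1/19 normal; order 3: 1/1 normal; order 4: 0/9 normal; order 6: 1/7 normal; order 9: 1/1 normal; order 12: 0/3 normal; order 18: 3/3 normal; order 36: 1/1 normal.
Total normal subgroups: 9.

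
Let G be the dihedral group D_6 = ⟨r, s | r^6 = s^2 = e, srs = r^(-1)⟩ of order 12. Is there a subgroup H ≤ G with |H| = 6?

6 | 12. A subgroup of order 6 is {e, r, r^2, r^3, r^4, r^5}.

Yes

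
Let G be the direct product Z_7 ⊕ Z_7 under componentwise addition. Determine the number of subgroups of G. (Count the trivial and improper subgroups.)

10

|G| = 49, so by Lagrange every subgroup order divides 49. Divisors: 1, 7, 49.
Subgroups by order — order 1: 1; order 7: 8; order 49: 1.
Total: 1 + 8 + 1 = 10.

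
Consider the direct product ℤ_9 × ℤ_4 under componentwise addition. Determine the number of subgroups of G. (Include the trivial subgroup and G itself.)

|G| = 36, so by Lagrange every subgroup order divides 36. Divisors: 1, 2, 3, 4, 6, 9, 12, 18, 36.
Subgroups by order — order 1: 1; order 2: 1; order 3: 1; order 4: 1; order 6: 1; order 9: 1; order 12: 1; order 18: 1; order 36: 1.
Total: 1 + 1 + 1 + 1 + 1 + 1 + 1 + 1 + 1 = 9.

9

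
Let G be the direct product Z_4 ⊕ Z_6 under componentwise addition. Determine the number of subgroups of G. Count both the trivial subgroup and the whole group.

|G| = 24, so by Lagrange every subgroup order divides 24. Divisors: 1, 2, 3, 4, 6, 8, 12, 24.
Subgroups by order — order 1: 1; order 2: 3; order 3: 1; order 4: 3; order 6: 3; order 8: 1; order 12: 3; order 24: 1.
Total: 1 + 3 + 1 + 3 + 3 + 1 + 3 + 1 = 16.

16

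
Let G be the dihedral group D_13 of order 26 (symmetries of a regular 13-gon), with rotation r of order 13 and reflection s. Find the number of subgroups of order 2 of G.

13

|G| = 26 and 2 | 26, so subgroups of order 2 are possible by Lagrange.
The subgroups of order 2 are: {e, r^10s}; {e, r^11s}; {e, r^12s}; {e, r^2s}; … (13 in all).
So G has 13 subgroups of order 2.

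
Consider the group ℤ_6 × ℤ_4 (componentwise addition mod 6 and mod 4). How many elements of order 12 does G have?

An element (a,b) has order lcm(ord(a), ord(b)); count pairs with lcm equal to 12.
Enumerating gives 8 such elements.

8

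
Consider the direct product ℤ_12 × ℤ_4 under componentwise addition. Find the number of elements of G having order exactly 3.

2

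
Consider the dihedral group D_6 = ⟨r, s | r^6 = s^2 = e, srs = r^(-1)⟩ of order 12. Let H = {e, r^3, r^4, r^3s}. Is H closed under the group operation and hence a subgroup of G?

No

r^4 ∈ H but its inverse r^2 ∉ H, so H is not a subgroup.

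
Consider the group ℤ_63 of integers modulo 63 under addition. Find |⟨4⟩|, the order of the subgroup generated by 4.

63

In ℤ_63, the order of an element a is n/gcd(a, n).
gcd(4, 63) = 1, so |⟨4⟩| = 63/1 = 63.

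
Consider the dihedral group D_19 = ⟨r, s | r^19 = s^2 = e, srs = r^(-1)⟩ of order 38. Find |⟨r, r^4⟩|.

|⟨r⟩| = 19 and |⟨r^4⟩| = 19, so |H| is a multiple of lcm(19, 19) = 19 and divides |G| = 38.
Closing under the operation: H = {e, r, r^2, r^3, r^4, r^5, r^6, r^7, r^8, r^9, r^10, r^11, r^12, r^13, r^14, r^15, r^16, r^17, r^18}, so |H| = 19.

19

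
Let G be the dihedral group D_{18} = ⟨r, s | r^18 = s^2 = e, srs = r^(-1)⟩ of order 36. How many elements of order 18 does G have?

6

The elements of order 18 are: r, r^5, r^7, r^11, r^13, r^17.
That's 6.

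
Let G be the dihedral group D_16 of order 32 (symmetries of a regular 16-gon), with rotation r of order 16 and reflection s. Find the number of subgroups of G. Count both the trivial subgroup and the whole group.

|G| = 32, so by Lagrange every subgroup order divides 32. Divisors: 1, 2, 4, 8, 16, 32.
Subgroups by order — order 1: 1; order 2: 17; order 4: 9; order 8: 5; order 16: 3; order 32: 1.
Total: 1 + 17 + 9 + 5 + 3 + 1 = 36.

36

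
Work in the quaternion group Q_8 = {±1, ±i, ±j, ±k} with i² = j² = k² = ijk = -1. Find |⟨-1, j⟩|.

4

|⟨-1⟩| = 2 and |⟨j⟩| = 4, so |H| is a multiple of lcm(2, 4) = 4 and divides |G| = 8.
Closing under the operation: H = {1, -1, j, -j}, so |H| = 4.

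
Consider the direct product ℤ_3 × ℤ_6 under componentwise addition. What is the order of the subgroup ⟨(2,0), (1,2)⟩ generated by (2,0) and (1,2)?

|⟨(2,0)⟩| = 3 and |⟨(1,2)⟩| = 3, so |H| is a multiple of lcm(3, 3) = 3 and divides |G| = 18.
Closing under the operation: H = {(0,0), (0,2), (0,4), (1,0), (1,2), (1,4), (2,0), (2,2), (2,4)}, so |H| = 9.

9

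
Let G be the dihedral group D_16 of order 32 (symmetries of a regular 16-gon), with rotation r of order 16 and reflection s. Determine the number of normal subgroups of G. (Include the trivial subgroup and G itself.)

G has 36 subgroups. Checking conjugation-invariance by order — order 1: 1/1 normal; order 2: 1/17 normal; order 4: 1/9 normal; order 8: 1/5 normal; order 16: 3/3 normal; order 32: 1/1 normal.
Total normal subgroups: 8.

8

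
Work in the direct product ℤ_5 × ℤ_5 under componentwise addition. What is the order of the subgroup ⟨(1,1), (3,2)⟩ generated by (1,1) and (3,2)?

25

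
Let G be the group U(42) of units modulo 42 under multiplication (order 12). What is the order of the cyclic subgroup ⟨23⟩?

Compute successive powers of 23 mod 42: 23, 25, 29, 37, 11, 1; 23^6 ≡ 1 (mod 42).
So |⟨23⟩| = 6.

6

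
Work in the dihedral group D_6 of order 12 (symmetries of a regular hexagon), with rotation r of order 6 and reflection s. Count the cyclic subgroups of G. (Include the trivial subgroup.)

Group the elements of G by the cyclic subgroup they generate; each cyclic subgroup of order d accounts for φ(d) elements.
Cyclic subgroups by order — order 1: 1; order 2: 7; order 3: 1; order 6: 1.
Total: 10.

10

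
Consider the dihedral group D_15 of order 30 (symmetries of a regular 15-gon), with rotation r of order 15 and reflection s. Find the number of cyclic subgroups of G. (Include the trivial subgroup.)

19

Each element a generates a cyclic subgroup ⟨a⟩; distinct elements may generate the same one (a cyclic group of order d has φ(d) generators).
Cyclic subgroups by order — order 1: 1; order 2: 15; order 3: 1; order 5: 1; order 15: 1.
Total: 19.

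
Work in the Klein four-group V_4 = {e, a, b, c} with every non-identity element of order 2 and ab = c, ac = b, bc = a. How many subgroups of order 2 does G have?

|G| = 4 and 2 | 4, so subgroups of order 2 are possible by Lagrange.
The subgroups of order 2 are: {e, a}; {e, b}; {e, c}.
So G has 3 subgroups of order 2.

3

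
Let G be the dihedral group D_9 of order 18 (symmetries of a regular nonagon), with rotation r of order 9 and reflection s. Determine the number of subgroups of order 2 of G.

9

|G| = 18 and 2 | 18, so subgroups of order 2 are possible by Lagrange.
The subgroups of order 2 are: {e, r^2s}; {e, r^3s}; {e, r^4s}; {e, r^5s}; … (9 in all).
So G has 9 subgroups of order 2.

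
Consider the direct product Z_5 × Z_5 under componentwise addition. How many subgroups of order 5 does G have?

|G| = 25 and 5 | 25, so subgroups of order 5 are possible by Lagrange.
The subgroups of order 5 are: {(0,0), (0,1), (0,2), (0,3), (0,4)}; {(0,0), (1,0), (2,0), (3,0), (4,0)}; {(0,0), (1,1), (2,2), (3,3), (4,4)}; {(0,0), (1,2), (2,4), (3,1), (4,3)}; … (6 in all).
So G has 6 subgroups of order 5.

6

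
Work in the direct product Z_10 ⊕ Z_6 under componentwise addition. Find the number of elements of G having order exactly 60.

0

An element (a,b) has order lcm(ord(a), ord(b)); count pairs with lcm equal to 60.
Enumerating gives 0 such elements.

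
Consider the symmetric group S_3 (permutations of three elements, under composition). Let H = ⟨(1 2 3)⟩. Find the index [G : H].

|⟨(1 2 3)⟩| = 3 and |G| = 6.
By Lagrange, [G : H] = |G|/|H| = 6/3 = 2.

2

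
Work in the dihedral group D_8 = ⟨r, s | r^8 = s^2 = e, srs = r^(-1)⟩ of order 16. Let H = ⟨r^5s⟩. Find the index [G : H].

8

|⟨r^5s⟩| = 2 and |G| = 16.
By Lagrange, [G : H] = |G|/|H| = 16/2 = 8.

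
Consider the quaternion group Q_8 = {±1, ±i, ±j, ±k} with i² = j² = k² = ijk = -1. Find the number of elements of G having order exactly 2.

The elements of order 2 are: -1.
That's 1.

1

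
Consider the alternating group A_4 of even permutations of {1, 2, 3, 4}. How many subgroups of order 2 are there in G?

|G| = 12 and 2 | 12, so subgroups of order 2 are possible by Lagrange.
The subgroups of order 2 are: {e, (1 2)(3 4)}; {e, (1 3)(2 4)}; {e, (1 4)(2 3)}.
So G has 3 subgroups of order 2.

3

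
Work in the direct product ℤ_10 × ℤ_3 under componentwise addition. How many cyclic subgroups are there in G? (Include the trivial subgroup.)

8

Group the elements of G by the cyclic subgroup they generate; each cyclic subgroup of order d accounts for φ(d) elements.
Cyclic subgroups by order — order 1: 1; order 2: 1; order 3: 1; order 5: 1; order 6: 1; order 10: 1; order 15: 1; order 30: 1.
Total: 8.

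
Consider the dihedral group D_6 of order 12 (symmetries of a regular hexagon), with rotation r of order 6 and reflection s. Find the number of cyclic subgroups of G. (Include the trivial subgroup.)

Each element a generates a cyclic subgroup ⟨a⟩; distinct elements may generate the same one (a cyclic group of order d has φ(d) generators).
Cyclic subgroups by order — order 1: 1; order 2: 7; order 3: 1; order 6: 1.
Total: 10.

10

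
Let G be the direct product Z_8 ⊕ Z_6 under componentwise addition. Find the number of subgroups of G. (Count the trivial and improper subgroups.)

|G| = 48, so by Lagrange every subgroup order divides 48. Divisors: 1, 2, 3, 4, 6, 8, 12, 16, 24, 48.
Subgroups by order — order 1: 1; order 2: 3; order 3: 1; order 4: 3; order 6: 3; order 8: 3; order 12: 3; order 16: 1; order 24: 3; order 48: 1.
Total: 1 + 3 + 1 + 3 + 3 + 3 + 3 + 1 + 3 + 1 = 22.

22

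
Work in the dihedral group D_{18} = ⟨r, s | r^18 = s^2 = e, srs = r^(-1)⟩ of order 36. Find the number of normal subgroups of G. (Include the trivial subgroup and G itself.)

9

G has 45 subgroups. Checking conjugation-invariance by order — order 1: 1/1 normal; order 2: 1/19 normal; order 3: 1/1 normal; order 4: 0/9 normal; order 6: 1/7 normal; order 9: 1/1 normal; order 12: 0/3 normal; order 18: 3/3 normal; order 36: 1/1 normal.
Total normal subgroups: 9.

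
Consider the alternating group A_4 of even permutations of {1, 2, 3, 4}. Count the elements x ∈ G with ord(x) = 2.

The elements of order 2 are: (1 2)(3 4), (1 3)(2 4), (1 4)(2 3).
That's 3.

3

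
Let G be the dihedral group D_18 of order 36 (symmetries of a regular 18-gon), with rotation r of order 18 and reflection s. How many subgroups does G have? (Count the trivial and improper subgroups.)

|G| = 36, so by Lagrange every subgroup order divides 36. Divisors: 1, 2, 3, 4, 6, 9, 12, 18, 36.
Subgroups by order — order 1: 1; order 2: 19; order 3: 1; order 4: 9; order 6: 7; order 9: 1; order 12: 3; order 18: 3; order 36: 1.
Total: 1 + 19 + 1 + 9 + 7 + 1 + 3 + 3 + 1 = 45.

45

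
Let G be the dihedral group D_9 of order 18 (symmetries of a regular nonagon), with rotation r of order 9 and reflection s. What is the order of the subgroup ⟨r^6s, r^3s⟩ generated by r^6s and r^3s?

|⟨r^6s⟩| = 2 and |⟨r^3s⟩| = 2, so |H| is a multiple of lcm(2, 2) = 2 and divides |G| = 18.
Closing under the operation: H = {e, r^3, r^6, s, r^3s, r^6s}, so |H| = 6.

6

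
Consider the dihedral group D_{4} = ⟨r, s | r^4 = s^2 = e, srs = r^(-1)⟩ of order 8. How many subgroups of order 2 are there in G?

|G| = 8 and 2 | 8, so subgroups of order 2 are possible by Lagrange.
The subgroups of order 2 are: {e, r^2}; {e, r^2s}; {e, r^3s}; {e, rs}; … (5 in all).
So G has 5 subgroups of order 2.

5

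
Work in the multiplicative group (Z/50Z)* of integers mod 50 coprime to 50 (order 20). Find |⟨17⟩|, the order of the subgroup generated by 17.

20

Compute successive powers of 17 mod 50: 17, 39, 13, 21, 7, 19, 23, 41, …; 17^20 ≡ 1 (mod 50).
So |⟨17⟩| = 20.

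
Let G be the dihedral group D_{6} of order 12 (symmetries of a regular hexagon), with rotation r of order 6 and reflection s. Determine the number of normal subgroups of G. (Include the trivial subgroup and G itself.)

7

G has 16 subgroups. Checking conjugation-invariance by order — order 1: 1/1 normal; order 2: 1/7 normal; order 3: 1/1 normal; order 4: 0/3 normal; order 6: 3/3 normal; order 12: 1/1 normal.
Total normal subgroups: 7.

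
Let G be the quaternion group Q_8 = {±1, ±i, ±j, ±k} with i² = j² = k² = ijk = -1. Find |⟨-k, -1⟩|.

|⟨-k⟩| = 4 and |⟨-1⟩| = 2, so |H| is a multiple of lcm(4, 2) = 4 and divides |G| = 8.
Closing under the operation: H = {1, -1, k, -k}, so |H| = 4.

4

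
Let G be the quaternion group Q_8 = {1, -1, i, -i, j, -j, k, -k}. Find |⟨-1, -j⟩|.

4

|⟨-1⟩| = 2 and |⟨-j⟩| = 4, so |H| is a multiple of lcm(2, 4) = 4 and divides |G| = 8.
Closing under the operation: H = {1, -1, j, -j}, so |H| = 4.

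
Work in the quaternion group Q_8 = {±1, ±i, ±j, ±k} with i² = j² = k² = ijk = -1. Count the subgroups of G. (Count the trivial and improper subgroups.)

|G| = 8, so by Lagrange every subgroup order divides 8. Divisors: 1, 2, 4, 8.
Subgroups by order — order 1: 1; order 2: 1; order 4: 3; order 8: 1.
Total: 1 + 1 + 3 + 1 = 6.

6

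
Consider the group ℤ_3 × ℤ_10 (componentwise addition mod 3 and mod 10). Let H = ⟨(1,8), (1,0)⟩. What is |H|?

|⟨(1,8)⟩| = 15 and |⟨(1,0)⟩| = 3, so |H| is a multiple of lcm(15, 3) = 15 and divides |G| = 30.
Closing under the operation: H = {(0,0), (0,2), (0,4), (0,6), (0,8), (1,0), (1,2), (1,4), (1,6), (1,8), (2,0), (2,2), (2,4), (2,6), (2,8)}, so |H| = 15.

15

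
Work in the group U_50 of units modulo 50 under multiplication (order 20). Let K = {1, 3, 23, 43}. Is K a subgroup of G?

43 ∈ K but its inverse 7 ∉ K, so K is not a subgroup.

No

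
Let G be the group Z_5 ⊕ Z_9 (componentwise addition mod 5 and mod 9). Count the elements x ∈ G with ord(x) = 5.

4

An element (a,b) has order lcm(ord(a), ord(b)); count pairs with lcm equal to 5.
Enumerating gives 4 such elements.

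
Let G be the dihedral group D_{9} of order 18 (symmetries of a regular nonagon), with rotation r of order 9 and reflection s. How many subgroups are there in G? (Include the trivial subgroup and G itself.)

16

|G| = 18, so by Lagrange every subgroup order divides 18. Divisors: 1, 2, 3, 6, 9, 18.
Subgroups by order — order 1: 1; order 2: 9; order 3: 1; order 6: 3; order 9: 1; order 18: 1.
Total: 1 + 9 + 1 + 3 + 1 + 1 = 16.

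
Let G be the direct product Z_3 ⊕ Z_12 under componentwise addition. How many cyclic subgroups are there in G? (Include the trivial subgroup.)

Group the elements of G by the cyclic subgroup they generate; each cyclic subgroup of order d accounts for φ(d) elements.
Cyclic subgroups by order — order 1: 1; order 2: 1; order 3: 4; order 4: 1; order 6: 4; order 12: 4.
Total: 15.

15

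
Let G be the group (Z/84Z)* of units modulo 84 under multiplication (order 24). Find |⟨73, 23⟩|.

12

|⟨73⟩| = 6 and |⟨23⟩| = 6, so |H| is a multiple of lcm(6, 6) = 6 and divides |G| = 24.
Closing under the operation: H = {1, 11, 13, 23, 25, 37, 47, 59, 61, 71, 73, 83}, so |H| = 12.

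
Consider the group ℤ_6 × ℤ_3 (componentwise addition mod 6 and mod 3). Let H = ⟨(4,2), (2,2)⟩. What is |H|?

9

|⟨(4,2)⟩| = 3 and |⟨(2,2)⟩| = 3, so |H| is a multiple of lcm(3, 3) = 3 and divides |G| = 18.
Closing under the operation: H = {(0,0), (0,1), (0,2), (2,0), (2,1), (2,2), (4,0), (4,1), (4,2)}, so |H| = 9.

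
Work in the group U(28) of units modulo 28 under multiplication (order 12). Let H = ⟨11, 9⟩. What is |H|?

6

|⟨11⟩| = 6 and |⟨9⟩| = 3, so |H| is a multiple of lcm(6, 3) = 6 and divides |G| = 12.
Closing under the operation: H = {1, 9, 11, 15, 23, 25}, so |H| = 6.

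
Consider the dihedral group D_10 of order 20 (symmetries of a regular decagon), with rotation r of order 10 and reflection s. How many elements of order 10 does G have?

4

The elements of order 10 are: r, r^3, r^7, r^9.
That's 4.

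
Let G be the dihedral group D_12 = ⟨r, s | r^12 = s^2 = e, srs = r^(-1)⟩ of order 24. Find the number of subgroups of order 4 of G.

7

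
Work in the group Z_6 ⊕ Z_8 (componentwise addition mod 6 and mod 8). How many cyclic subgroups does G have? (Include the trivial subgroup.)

16

Each element a generates a cyclic subgroup ⟨a⟩; distinct elements may generate the same one (a cyclic group of order d has φ(d) generators).
Cyclic subgroups by order — order 1: 1; order 2: 3; order 3: 1; order 4: 2; order 6: 3; order 8: 2; order 12: 2; order 24: 2.
Total: 16.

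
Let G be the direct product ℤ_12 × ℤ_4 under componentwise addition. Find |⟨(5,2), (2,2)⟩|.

24

|⟨(5,2)⟩| = 12 and |⟨(2,2)⟩| = 6, so |H| is a multiple of lcm(12, 6) = 12 and divides |G| = 48.
Closing under the operation: H = {(0,0), (0,2), (1,0), (1,2), (2,0), (2,2), (3,0), (3,2), (4,0), (4,2), (5,0), (5,2), (6,0), (6,2), (7,0), (7,2), (8,0), (8,2), (9,0), (9,2), (10,0), (10,2), (11,0), (11,2)}, so |H| = 24.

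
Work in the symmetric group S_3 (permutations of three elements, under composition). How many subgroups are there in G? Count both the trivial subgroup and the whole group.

6

|G| = 6, so by Lagrange every subgroup order divides 6. Divisors: 1, 2, 3, 6.
Subgroups by order — order 1: 1; order 2: 3; order 3: 1; order 6: 1.
Total: 1 + 3 + 1 + 1 = 6.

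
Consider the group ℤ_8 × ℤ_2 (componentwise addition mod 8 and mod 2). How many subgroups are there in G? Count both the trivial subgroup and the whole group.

11

|G| = 16, so by Lagrange every subgroup order divides 16. Divisors: 1, 2, 4, 8, 16.
Subgroups by order — order 1: 1; order 2: 3; order 4: 3; order 8: 3; order 16: 1.
Total: 1 + 3 + 3 + 3 + 1 = 11.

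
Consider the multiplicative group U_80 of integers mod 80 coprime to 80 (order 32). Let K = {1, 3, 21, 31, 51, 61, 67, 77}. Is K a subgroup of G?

3 ∈ K but its inverse 27 ∉ K, so K is not a subgroup.

No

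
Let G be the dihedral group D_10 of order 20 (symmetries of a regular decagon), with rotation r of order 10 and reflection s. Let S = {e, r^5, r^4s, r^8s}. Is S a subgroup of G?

No

Closure fails: r^8s · r^5 = r^3s ∉ S. So S is not a subgroup.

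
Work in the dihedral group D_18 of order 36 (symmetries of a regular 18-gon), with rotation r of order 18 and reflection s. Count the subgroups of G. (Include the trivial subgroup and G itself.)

|G| = 36, so by Lagrange every subgroup order divides 36. Divisors: 1, 2, 3, 4, 6, 9, 12, 18, 36.
Subgroups by order — order 1: 1; order 2: 19; order 3: 1; order 4: 9; order 6: 7; order 9: 1; order 12: 3; order 18: 3; order 36: 1.
Total: 1 + 19 + 1 + 9 + 7 + 1 + 3 + 3 + 1 = 45.

45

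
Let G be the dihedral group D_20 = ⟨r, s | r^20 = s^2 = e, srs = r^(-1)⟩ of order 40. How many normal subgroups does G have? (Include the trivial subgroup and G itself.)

G has 48 subgroups. Checking conjugation-invariance by order — order 1: 1/1 normal; order 2: 1/21 normal; order 4: 1/11 normal; order 5: 1/1 normal; order 8: 0/5 normal; order 10: 1/5 normal; order 20: 3/3 normal; order 40: 1/1 normal.
Total normal subgroups: 9.

9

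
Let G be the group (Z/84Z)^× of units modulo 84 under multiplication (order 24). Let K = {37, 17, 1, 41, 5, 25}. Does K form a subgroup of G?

Yes

|K| = 6 divides |G| = 24, consistent with Lagrange.
K contains the identity, every element's inverse is in K, and K is closed under ·: it is a subgroup.
In fact K = ⟨17⟩.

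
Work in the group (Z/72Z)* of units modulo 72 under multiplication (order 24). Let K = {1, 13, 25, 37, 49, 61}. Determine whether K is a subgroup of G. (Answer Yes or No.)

Yes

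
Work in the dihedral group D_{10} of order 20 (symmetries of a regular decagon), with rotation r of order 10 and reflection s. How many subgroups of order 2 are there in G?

|G| = 20 and 2 | 20, so subgroups of order 2 are possible by Lagrange.
The subgroups of order 2 are: {e, r^2s}; {e, r^3s}; {e, r^4s}; {e, r^5}; … (11 in all).
So G has 11 subgroups of order 2.

11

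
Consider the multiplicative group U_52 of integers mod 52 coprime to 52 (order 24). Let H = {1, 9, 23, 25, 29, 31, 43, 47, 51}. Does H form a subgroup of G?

|H| = 9 does not divide |G| = 24, so by Lagrange H is not a subgroup.

No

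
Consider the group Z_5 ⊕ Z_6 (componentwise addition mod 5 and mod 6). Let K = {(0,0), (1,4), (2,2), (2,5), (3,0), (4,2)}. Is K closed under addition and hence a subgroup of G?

(2,2) ∈ K but its inverse (3,4) ∉ K, so K is not a subgroup.

No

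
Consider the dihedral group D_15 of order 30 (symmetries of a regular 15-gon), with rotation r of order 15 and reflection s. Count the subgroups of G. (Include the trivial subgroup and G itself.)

|G| = 30, so by Lagrange every subgroup order divides 30. Divisors: 1, 2, 3, 5, 6, 10, 15, 30.
Subgroups by order — order 1: 1; order 2: 15; order 3: 1; order 5: 1; order 6: 5; order 10: 3; order 15: 1; order 30: 1.
Total: 1 + 15 + 1 + 1 + 5 + 3 + 1 + 1 = 28.

28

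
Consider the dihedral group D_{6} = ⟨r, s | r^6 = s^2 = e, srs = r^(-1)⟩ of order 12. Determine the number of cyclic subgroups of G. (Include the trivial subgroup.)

Group the elements of G by the cyclic subgroup they generate; each cyclic subgroup of order d accounts for φ(d) elements.
Cyclic subgroups by order — order 1: 1; order 2: 7; order 3: 1; order 6: 1.
Total: 10.

10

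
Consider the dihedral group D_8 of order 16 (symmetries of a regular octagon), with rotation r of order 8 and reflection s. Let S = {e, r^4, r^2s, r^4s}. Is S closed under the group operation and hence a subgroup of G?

No

Closure fails: r^4 · r^2s = r^6s ∉ S. So S is not a subgroup.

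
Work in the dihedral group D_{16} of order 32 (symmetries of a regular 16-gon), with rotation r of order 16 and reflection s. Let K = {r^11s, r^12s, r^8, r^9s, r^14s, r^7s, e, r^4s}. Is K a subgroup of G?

Closure fails: r^11s · r^12s = r^15 ∉ K. So K is not a subgroup.

No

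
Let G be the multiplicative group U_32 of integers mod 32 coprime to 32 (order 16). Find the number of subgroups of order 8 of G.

|G| = 16 and 8 | 16, so subgroups of order 8 are possible by Lagrange.
The subgroups of order 8 are: {1, 3, 9, 11, 17, 19, 25, 27}; {1, 5, 9, 13, 17, 21, 25, 29}; {1, 7, 9, 15, 17, 23, 25, 31}.
So G has 3 subgroups of order 8.

3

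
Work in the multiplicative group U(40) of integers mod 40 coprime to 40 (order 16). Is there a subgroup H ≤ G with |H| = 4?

4 | 16. A subgroup of order 4 is {1, 9, 11, 19}.

Yes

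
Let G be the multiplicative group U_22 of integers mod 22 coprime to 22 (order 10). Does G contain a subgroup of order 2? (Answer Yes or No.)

2 | 10. A subgroup of order 2 is {1, 21}.

Yes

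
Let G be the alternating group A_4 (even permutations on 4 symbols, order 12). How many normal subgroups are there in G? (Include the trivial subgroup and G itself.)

G has 10 subgroups. Checking conjugation-invariance by order — order 1: 1/1 normal; order 2: 0/3 normal; order 3: 0/4 normal; order 4: 1/1 normal; order 12: 1/1 normal.
Total normal subgroups: 3.

3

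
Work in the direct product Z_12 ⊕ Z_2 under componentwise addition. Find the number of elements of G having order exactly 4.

4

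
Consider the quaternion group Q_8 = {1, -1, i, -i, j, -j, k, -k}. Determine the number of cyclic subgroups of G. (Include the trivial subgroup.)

5

A cyclic subgroup of order d is generated by each of its φ(d) elements of order d, so the cyclic subgroups of order d number (#elements of order d)/φ(d).
Cyclic subgroups by order — order 1: 1; order 2: 1; order 4: 3.
Total: 5.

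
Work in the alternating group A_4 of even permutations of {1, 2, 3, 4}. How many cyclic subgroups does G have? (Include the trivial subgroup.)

8

Each element a generates a cyclic subgroup ⟨a⟩; distinct elements may generate the same one (a cyclic group of order d has φ(d) generators).
Cyclic subgroups by order — order 1: 1; order 2: 3; order 3: 4.
Total: 8.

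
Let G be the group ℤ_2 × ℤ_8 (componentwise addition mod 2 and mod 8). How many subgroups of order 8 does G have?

3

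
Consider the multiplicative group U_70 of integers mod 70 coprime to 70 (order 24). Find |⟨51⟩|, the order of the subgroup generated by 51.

Compute successive powers of 51 mod 70: 51, 11, 1; 51^3 ≡ 1 (mod 70).
So |⟨51⟩| = 3.

3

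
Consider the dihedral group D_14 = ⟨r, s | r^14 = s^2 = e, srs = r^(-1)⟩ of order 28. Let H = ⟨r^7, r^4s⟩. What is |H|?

4

|⟨r^7⟩| = 2 and |⟨r^4s⟩| = 2, so |H| is a multiple of lcm(2, 2) = 2 and divides |G| = 28.
Closing under the operation: H = {e, r^7, r^4s, r^11s}, so |H| = 4.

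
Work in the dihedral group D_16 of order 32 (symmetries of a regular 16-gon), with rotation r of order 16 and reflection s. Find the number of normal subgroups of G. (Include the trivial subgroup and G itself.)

8

G has 36 subgroups. Checking conjugation-invariance by order — order 1: 1/1 normal; order 2: 1/17 normal; order 4: 1/9 normal; order 8: 1/5 normal; order 16: 3/3 normal; order 32: 1/1 normal.
Total normal subgroups: 8.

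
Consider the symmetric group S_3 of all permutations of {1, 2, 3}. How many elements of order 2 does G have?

The elements of order 2 are: (2 3), (1 2), (1 3).
That's 3.

3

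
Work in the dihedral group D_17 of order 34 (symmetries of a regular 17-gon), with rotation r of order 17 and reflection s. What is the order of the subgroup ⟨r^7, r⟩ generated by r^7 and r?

17

|⟨r^7⟩| = 17 and |⟨r⟩| = 17, so |H| is a multiple of lcm(17, 17) = 17 and divides |G| = 34.
Closing under the operation: H = {e, r, r^2, r^3, r^4, r^5, r^6, r^7, r^8, r^9, r^10, r^11, r^12, r^13, r^14, r^15, r^16}, so |H| = 17.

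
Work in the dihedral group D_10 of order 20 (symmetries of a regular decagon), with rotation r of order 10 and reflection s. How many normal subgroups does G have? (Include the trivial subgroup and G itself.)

G has 22 subgroups. Checking conjugation-invariance by order — order 1: 1/1 normal; order 2: 1/11 normal; order 4: 0/5 normal; order 5: 1/1 normal; order 10: 3/3 normal; order 20: 1/1 normal.
Total normal subgroups: 7.

7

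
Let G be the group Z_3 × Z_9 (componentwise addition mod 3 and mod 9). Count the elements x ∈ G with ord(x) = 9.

18

An element (a,b) has order lcm(ord(a), ord(b)); count pairs with lcm equal to 9.
Enumerating gives 18 such elements.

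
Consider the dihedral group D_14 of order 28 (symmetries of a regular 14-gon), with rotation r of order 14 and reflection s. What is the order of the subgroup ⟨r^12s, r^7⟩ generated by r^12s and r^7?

4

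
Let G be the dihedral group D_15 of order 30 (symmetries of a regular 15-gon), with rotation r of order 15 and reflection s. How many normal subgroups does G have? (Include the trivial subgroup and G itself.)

5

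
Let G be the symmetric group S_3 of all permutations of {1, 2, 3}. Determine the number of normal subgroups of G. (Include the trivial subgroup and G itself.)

G has 6 subgroups. Checking conjugation-invariance by order — order 1: 1/1 normal; order 2: 0/3 normal; order 3: 1/1 normal; order 6: 1/1 normal.
Total normal subgroups: 3.

3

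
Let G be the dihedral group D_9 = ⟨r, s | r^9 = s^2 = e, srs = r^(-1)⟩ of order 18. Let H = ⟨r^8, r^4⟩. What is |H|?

9

|⟨r^8⟩| = 9 and |⟨r^4⟩| = 9, so |H| is a multiple of lcm(9, 9) = 9 and divides |G| = 18.
Closing under the operation: H = {e, r, r^2, r^3, r^4, r^5, r^6, r^7, r^8}, so |H| = 9.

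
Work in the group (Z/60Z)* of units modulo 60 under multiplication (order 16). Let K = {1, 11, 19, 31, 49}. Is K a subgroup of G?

No

|K| = 5 does not divide |G| = 16, so by Lagrange K is not a subgroup.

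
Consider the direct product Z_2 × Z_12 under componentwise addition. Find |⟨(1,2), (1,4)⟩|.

12

|⟨(1,2)⟩| = 6 and |⟨(1,4)⟩| = 6, so |H| is a multiple of lcm(6, 6) = 6 and divides |G| = 24.
Closing under the operation: H = {(0,0), (0,2), (0,4), (0,6), (0,8), (0,10), (1,0), (1,2), (1,4), (1,6), (1,8), (1,10)}, so |H| = 12.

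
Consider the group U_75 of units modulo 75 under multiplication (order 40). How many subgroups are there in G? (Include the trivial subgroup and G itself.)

16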